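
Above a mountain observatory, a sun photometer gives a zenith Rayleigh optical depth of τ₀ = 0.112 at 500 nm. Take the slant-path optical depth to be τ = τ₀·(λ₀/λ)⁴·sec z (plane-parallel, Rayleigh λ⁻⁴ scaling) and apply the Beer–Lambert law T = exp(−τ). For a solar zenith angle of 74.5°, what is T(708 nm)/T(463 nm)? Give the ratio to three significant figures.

1.59

Airmass: sec 74.5° = 3.7420.
τ(708 nm) = 0.112 × (500/708)⁴ × 3.7420 = 0.112 × 0.2487 × 3.7420 = 0.1042.
τ(463 nm) = 0.112 × (500/463)⁴ × 3.7420 = 0.112 × 1.3601 × 3.7420 = 0.5700.
T(708)/T(463) = exp(τ_B − τ_A) = exp(0.4658) = 1.5932.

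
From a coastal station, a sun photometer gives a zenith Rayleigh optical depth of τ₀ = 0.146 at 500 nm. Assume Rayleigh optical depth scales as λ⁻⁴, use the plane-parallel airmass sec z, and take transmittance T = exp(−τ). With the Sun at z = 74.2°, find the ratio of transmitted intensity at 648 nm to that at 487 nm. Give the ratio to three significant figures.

1.50

Airmass: sec 74.2° = 3.6727.
τ(648 nm) = 0.146 × (500/648)⁴ × 3.6727 = 0.146 × 0.3545 × 3.6727 = 0.1901.
τ(487 nm) = 0.146 × (500/487)⁴ × 3.6727 = 0.146 × 1.1111 × 3.6727 = 0.5958.
T(648)/T(487) = exp(τ_B − τ_A) = exp(0.4057) = 1.5004.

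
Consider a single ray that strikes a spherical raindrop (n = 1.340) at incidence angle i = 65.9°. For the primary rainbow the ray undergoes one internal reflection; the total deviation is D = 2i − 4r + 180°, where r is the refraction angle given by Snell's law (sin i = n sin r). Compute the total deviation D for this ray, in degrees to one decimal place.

sin r = sin 65.9° / 1.340 = 0.9128/1.340 = 0.6812; r = 42.94°.
D = 2·65.9° − 4·42.94° + 180° = 131.80° − 171.76° + 180° = 140.04°.

140.0°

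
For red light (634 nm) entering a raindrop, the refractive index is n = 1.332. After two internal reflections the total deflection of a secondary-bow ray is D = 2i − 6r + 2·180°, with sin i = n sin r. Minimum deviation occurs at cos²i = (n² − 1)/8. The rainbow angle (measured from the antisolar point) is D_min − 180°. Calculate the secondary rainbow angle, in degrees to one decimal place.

cos²i = (1.77422 − 1)/8 = 0.09678; i = arccos(0.31109) = 71.875°.
sin r = sin 71.875°/1.332 = 0.71350; r = 45.520°.
D_min = 2·71.875° − 6·45.520° + 360° = 230.628°.
Rainbow angle = D_min − 180° = 50.628°.

50.6°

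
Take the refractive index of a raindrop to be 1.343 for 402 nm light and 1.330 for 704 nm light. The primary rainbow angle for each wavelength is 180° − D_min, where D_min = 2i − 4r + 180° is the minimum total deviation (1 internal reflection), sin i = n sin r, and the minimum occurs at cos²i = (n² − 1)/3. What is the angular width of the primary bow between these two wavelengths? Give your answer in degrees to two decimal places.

At 402 nm (n = 1.343): cos²i = 0.26788 → i = 58.830°, r = 39.577°, D_min = 139.354°, rainbow angle = 40.646°.
At 704 nm (n = 1.330): cos²i = 0.25630 → i = 59.585°, r = 40.422°, D_min = 137.484°, rainbow angle = 42.516°.
Angular width = |40.646° − 42.516°| = 1.871°.

1.87°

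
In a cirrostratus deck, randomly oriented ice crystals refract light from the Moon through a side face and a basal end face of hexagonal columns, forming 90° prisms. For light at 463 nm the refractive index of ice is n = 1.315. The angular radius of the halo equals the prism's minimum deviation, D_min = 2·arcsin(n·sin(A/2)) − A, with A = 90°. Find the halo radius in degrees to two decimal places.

46.82°

n·sin(A/2) = 1.315 × sin 45° = 1.315 × 0.7071 = 0.9298.
D_min = 2·arcsin(0.9298) − 90° = 2 × 68.411° − 90° = 46.821°.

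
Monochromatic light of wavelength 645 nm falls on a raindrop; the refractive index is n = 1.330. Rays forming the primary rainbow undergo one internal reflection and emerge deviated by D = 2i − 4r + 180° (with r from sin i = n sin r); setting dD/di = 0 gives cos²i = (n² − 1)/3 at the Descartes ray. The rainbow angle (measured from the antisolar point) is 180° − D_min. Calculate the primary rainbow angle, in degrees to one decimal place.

cos²i = (1.76890 − 1)/3 = 0.25630; i = arccos(0.50626) = 59.585°.
sin r = sin 59.585°/1.330 = 0.64841; r = 40.422°.
D_min = 2·59.585° − 4·40.422° + 180° = 137.484°.
Rainbow angle = 180° − D_min = 42.516°.

42.5°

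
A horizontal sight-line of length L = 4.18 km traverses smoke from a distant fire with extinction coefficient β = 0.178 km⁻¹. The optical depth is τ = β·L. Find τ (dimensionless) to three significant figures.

0.744

τ = β·L = 0.178 × 4.18 = 0.7440.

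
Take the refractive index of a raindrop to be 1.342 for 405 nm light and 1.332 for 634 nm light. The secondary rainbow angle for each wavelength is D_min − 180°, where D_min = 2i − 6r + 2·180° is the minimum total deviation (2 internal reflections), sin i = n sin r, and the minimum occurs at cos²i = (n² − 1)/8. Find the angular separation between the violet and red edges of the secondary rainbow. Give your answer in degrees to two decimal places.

2.59°

At 405 nm (n = 1.342): cos²i = 0.10012 → i = 71.554°, r = 44.981°, D_min = 233.222°, rainbow angle = 53.222°.
At 634 nm (n = 1.332): cos²i = 0.09678 → i = 71.875°, r = 45.520°, D_min = 230.628°, rainbow angle = 50.628°.
Angular width = |53.222° − 50.628°| = 2.594°.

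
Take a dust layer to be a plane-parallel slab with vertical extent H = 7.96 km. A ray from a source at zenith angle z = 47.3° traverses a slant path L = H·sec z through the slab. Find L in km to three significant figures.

11.7 km

sec z = 1/cos 47.3° = 1.4746.
L = 7.96 × 1.4746 = 11.738 km.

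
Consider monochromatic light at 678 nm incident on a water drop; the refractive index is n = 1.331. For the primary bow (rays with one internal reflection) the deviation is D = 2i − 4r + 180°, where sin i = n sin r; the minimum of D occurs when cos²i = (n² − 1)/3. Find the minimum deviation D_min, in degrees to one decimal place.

cos²i = (1.77156 − 1)/3 = 0.25719; i = arccos(0.50714) = 59.527°.
sin r = sin 59.527°/1.331 = 0.64753; r = 40.356°.
D_min = 2·59.527° − 4·40.356° + 180° = 137.630°.

137.6°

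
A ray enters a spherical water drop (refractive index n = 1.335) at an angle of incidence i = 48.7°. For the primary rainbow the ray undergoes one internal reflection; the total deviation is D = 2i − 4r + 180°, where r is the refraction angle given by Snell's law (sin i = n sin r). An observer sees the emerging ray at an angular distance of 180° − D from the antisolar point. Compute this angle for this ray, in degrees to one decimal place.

sin r = sin 48.7° / 1.335 = 0.7513/1.335 = 0.5627; r = 34.25°.
D = 2·48.7° − 4·34.25° + 180° = 97.40° − 136.98° + 180° = 140.42°.
Angle from antisolar point = 180° − D = 39.58°.

39.6°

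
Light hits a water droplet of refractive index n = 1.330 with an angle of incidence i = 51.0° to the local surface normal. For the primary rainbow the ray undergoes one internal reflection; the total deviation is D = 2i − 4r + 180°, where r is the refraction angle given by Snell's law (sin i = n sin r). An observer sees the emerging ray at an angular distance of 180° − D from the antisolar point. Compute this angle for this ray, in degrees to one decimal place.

41.0°

sin r = sin 51.0° / 1.330 = 0.7771/1.330 = 0.5843; r = 35.75°.
D = 2·51.0° − 4·35.75° + 180° = 102.00° − 143.02° + 180° = 138.98°.
Angle from antisolar point = 180° − D = 41.02°.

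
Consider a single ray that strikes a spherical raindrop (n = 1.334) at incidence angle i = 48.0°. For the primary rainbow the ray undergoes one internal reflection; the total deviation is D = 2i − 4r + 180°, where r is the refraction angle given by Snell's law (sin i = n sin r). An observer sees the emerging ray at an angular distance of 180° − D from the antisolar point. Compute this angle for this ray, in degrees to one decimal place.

39.4°

sin r = sin 48.0° / 1.334 = 0.7431/1.334 = 0.5571; r = 33.85°.
D = 2·48.0° − 4·33.85° + 180° = 96.00° − 135.42° + 180° = 140.58°.
Angle from antisolar point = 180° − D = 39.42°.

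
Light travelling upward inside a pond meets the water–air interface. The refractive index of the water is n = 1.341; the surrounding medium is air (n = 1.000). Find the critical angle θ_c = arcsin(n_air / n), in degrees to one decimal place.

48.2°

sin θ_c = n_air / n = 1.000 / 1.341 = 0.7457.
θ_c = arcsin(0.7457) = 48.22°.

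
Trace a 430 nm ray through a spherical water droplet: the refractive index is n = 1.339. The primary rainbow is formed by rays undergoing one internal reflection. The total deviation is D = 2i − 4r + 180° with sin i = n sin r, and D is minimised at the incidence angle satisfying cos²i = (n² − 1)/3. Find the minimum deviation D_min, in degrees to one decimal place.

cos²i = (1.79292 − 1)/3 = 0.26431; i = arccos(0.51411) = 59.062°.
sin r = sin 59.062°/1.339 = 0.64057; r = 39.834°.
D_min = 2·59.062° − 4·39.834° + 180° = 138.786°.

138.8°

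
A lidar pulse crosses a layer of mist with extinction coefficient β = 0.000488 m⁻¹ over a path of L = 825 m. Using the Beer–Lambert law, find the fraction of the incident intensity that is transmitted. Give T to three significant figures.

τ = β·L = 0.000488 × 825 = 0.4026.
T = exp(−0.4026) = 0.6686.

0.669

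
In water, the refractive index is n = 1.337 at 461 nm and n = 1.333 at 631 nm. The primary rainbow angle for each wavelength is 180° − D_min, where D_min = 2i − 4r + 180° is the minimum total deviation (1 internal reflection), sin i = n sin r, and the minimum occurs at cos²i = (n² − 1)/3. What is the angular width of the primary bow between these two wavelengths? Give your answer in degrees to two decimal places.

0.58°

At 461 nm (n = 1.337): cos²i = 0.26252 → i = 59.178°, r = 39.964°, D_min = 138.500°, rainbow angle = 41.500°.
At 631 nm (n = 1.333): cos²i = 0.25896 → i = 59.410°, r = 40.225°, D_min = 137.922°, rainbow angle = 42.078°.
Angular width = |41.500° − 42.078°| = 0.578°.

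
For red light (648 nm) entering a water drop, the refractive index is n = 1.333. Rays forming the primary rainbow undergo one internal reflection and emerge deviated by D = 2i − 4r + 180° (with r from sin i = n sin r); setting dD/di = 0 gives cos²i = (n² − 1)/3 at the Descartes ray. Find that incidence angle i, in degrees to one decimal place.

59.4°

cos²i = (1.333² − 1)/3 = (1.77689 − 1)/3 = 0.25896.
cos i = 0.50888, so i = 59.410°.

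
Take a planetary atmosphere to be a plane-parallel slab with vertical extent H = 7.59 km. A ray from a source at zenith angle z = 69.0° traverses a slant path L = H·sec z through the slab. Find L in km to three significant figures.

sec z = 1/cos 69.0° = 2.7904.
L = 7.59 × 2.7904 = 21.179 km.

21.2 km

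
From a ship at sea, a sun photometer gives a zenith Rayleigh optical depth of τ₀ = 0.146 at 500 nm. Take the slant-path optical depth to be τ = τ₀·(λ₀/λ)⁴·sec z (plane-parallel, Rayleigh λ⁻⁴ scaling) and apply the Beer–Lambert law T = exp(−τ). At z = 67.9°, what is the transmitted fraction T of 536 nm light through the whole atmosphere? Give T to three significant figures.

0.745

sec 67.9° = 2.6580.
τ = 0.146 × (500/536)⁴ × 2.6580 = 0.146 × 0.7572 × 2.6580 = 0.2939.
T = exp(−0.2939) = 0.7454.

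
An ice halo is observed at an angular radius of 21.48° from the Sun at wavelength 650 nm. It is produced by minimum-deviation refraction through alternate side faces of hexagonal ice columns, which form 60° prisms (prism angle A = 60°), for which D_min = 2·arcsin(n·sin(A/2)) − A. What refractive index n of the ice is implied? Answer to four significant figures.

1.305

Rearranging: n = sin((D_min + A)/2) / sin(A/2).
(D_min + A)/2 = (21.48° + 60°)/2 = 40.740°.
n = sin 40.740° / sin 30° = 0.6526 / 0.5000 = 1.3053.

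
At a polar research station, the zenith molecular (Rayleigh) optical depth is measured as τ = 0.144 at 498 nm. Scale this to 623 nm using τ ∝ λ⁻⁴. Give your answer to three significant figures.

τ(623 nm) = τ(498 nm) × (498/623)⁴ = 0.144 × (0.7994)⁴ = 0.144 × 0.4083 = 0.0588.

0.0588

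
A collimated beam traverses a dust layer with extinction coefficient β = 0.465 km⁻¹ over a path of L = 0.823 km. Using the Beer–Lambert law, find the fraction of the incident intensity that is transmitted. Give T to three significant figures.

τ = β·L = 0.465 × 0.823 = 0.3827.
T = exp(−0.3827) = 0.6820.

0.682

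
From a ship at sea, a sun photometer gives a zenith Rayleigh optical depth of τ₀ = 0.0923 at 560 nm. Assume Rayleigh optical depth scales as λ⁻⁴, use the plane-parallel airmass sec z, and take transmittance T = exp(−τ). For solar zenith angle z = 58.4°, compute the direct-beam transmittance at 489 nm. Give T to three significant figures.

sec 58.4° = 1.9084.
τ = 0.0923 × (560/489)⁴ × 1.9084 = 0.0923 × 1.7200 × 1.9084 = 0.3030.
T = exp(−0.3030) = 0.7386.

0.739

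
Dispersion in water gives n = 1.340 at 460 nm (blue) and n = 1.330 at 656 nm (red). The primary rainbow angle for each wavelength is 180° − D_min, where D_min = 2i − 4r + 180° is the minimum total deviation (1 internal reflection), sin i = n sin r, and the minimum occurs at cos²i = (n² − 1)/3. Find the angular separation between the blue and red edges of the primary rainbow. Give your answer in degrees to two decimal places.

1.45°

At 460 nm (n = 1.340): cos²i = 0.26520 → i = 59.004°, r = 39.770°, D_min = 138.929°, rainbow angle = 41.071°.
At 656 nm (n = 1.330): cos²i = 0.25630 → i = 59.585°, r = 40.422°, D_min = 137.484°, rainbow angle = 42.516°.
Angular width = |41.071° − 42.516°| = 1.445°.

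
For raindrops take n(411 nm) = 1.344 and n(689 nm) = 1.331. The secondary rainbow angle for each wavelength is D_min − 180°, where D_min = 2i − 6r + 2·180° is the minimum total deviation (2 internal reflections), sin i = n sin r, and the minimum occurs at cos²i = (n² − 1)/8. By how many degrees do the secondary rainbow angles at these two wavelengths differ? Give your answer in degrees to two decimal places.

At 411 nm (n = 1.344): cos²i = 0.10079 → i = 71.490°, r = 44.874°, D_min = 233.733°, rainbow angle = 53.733°.
At 689 nm (n = 1.331): cos²i = 0.09645 → i = 71.907°, r = 45.575°, D_min = 230.365°, rainbow angle = 50.365°.
Angular width = |53.733° − 50.365°| = 3.368°.

3.37°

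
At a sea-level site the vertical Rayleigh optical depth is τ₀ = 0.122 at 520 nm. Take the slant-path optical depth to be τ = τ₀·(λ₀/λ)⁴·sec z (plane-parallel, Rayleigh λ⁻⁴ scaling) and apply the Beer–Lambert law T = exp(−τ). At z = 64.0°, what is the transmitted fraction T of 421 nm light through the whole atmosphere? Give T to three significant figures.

sec 64.0° = 2.2812.
τ = 0.122 × (520/421)⁴ × 2.2812 = 0.122 × 2.3275 × 2.2812 = 0.6477.
T = exp(−0.6477) = 0.5232.

0.523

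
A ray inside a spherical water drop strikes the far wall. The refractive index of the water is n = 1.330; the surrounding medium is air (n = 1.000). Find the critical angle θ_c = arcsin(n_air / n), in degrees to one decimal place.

48.8°

sin θ_c = n_air / n = 1.000 / 1.330 = 0.7519.
θ_c = arcsin(0.7519) = 48.75°.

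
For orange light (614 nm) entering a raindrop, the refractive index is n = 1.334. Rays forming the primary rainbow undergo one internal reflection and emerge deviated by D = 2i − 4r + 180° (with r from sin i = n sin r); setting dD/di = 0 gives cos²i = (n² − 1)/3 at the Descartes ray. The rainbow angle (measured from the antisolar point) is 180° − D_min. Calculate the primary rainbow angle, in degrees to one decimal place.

41.9°

cos²i = (1.77956 − 1)/3 = 0.25985; i = arccos(0.50976) = 59.352°.
sin r = sin 59.352°/1.334 = 0.64492; r = 40.159°.
D_min = 2·59.352° − 4·40.159° + 180° = 138.067°.
Rainbow angle = 180° − D_min = 41.933°.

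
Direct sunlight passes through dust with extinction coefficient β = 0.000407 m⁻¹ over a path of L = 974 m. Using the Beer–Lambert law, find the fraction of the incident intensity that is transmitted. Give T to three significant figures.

τ = β·L = 0.000407 × 974 = 0.3964.
T = exp(−0.3964) = 0.6727.

0.673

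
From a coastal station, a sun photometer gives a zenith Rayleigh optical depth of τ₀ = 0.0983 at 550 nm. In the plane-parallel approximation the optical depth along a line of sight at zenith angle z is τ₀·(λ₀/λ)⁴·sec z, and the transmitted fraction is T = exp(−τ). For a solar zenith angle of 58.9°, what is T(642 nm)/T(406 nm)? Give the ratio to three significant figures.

1.71

Airmass: sec 58.9° = 1.9360.
τ(642 nm) = 0.0983 × (550/642)⁴ × 1.9360 = 0.0983 × 0.5387 × 1.9360 = 0.1025.
τ(406 nm) = 0.0983 × (550/406)⁴ × 1.9360 = 0.0983 × 3.3678 × 1.9360 = 0.6409.
T(642)/T(406) = exp(τ_B − τ_A) = exp(0.5384) = 1.7133.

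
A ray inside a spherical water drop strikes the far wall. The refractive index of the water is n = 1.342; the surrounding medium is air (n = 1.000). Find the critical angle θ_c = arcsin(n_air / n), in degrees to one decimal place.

48.2°

sin θ_c = n_air / n = 1.000 / 1.342 = 0.7452.
θ_c = arcsin(0.7452) = 48.17°.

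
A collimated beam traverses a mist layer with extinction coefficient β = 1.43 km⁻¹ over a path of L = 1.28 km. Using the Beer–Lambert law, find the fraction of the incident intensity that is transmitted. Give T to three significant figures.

τ = β·L = 1.43 × 1.28 = 1.8304.
T = exp(−1.8304) = 0.1603.

0.160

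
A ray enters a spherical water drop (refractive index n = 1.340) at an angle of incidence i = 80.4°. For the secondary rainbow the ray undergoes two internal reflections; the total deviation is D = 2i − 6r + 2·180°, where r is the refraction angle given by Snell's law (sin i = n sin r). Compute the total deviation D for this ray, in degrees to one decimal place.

236.5°

sin r = sin 80.4° / 1.340 = 0.9860/1.340 = 0.7358; r = 47.38°.
D = 2·80.4° − 6·47.38° + 2·180° = 160.80° − 284.26° + 360° = 236.54°.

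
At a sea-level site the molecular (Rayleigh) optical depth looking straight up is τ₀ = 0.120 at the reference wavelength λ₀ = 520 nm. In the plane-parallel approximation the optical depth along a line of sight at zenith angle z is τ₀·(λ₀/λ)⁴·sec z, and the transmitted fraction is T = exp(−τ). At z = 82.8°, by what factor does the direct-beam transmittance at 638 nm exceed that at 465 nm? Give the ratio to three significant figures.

2.93

Airmass: sec 82.8° = 7.9787.
τ(638 nm) = 0.120 × (520/638)⁴ × 7.9787 = 0.120 × 0.4413 × 7.9787 = 0.4225.
τ(465 nm) = 0.120 × (520/465)⁴ × 7.9787 = 0.120 × 1.5639 × 7.9787 = 1.4973.
T(638)/T(465) = exp(τ_B − τ_A) = exp(1.0748) = 2.9294.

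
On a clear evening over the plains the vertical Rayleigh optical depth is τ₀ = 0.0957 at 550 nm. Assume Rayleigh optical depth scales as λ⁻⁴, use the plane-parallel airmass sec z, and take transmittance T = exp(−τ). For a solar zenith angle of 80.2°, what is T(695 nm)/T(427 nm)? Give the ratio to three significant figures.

3.77

Airmass: sec 80.2° = 5.8751.
τ(695 nm) = 0.0957 × (550/695)⁴ × 5.8751 = 0.0957 × 0.3922 × 5.8751 = 0.2205.
τ(427 nm) = 0.0957 × (550/427)⁴ × 5.8751 = 0.0957 × 2.7526 × 5.8751 = 1.5476.
T(695)/T(427) = exp(τ_B − τ_A) = exp(1.3271) = 3.7702.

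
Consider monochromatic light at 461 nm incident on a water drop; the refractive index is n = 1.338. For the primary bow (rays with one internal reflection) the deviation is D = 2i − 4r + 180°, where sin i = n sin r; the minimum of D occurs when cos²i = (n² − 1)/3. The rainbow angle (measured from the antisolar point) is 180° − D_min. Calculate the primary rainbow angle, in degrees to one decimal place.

41.4°

cos²i = (1.79024 − 1)/3 = 0.26341; i = arccos(0.51324) = 59.120°.
sin r = sin 59.120°/1.338 = 0.64144; r = 39.899°.
D_min = 2·59.120° − 4·39.899° + 180° = 138.643°.
Rainbow angle = 180° − D_min = 41.357°.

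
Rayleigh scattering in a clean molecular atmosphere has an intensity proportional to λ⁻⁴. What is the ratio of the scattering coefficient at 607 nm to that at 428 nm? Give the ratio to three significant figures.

Rayleigh scattering ∝ λ⁻⁴, so the ratio of coefficients is the inverse fourth power of the wavelength ratio.
σ(607)/σ(428) = (428/607)⁴ = (0.7051)⁴ = 0.2472.

0.247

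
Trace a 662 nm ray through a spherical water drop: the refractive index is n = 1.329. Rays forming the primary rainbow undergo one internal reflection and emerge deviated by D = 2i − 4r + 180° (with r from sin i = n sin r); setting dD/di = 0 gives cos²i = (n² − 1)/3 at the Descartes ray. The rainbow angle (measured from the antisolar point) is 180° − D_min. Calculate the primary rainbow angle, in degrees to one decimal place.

42.7°

cos²i = (1.76624 − 1)/3 = 0.25541; i = arccos(0.50538) = 59.643°.
sin r = sin 59.643°/1.329 = 0.64928; r = 40.487°.
D_min = 2·59.643° − 4·40.487° + 180° = 137.337°.
Rainbow angle = 180° − D_min = 42.663°.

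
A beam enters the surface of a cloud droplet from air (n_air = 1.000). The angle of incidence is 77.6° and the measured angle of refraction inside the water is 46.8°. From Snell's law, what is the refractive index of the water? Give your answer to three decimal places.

1.340

n = sin θ_i / sin θ_r = sin 77.6° / sin 46.8° = 0.9767 / 0.7290 = 1.3398.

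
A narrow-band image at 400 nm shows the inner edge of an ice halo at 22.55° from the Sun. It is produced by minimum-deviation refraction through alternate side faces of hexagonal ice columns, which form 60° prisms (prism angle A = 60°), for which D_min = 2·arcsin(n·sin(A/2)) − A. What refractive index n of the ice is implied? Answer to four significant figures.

Rearranging: n = sin((D_min + A)/2) / sin(A/2).
(D_min + A)/2 = (22.55° + 60°)/2 = 41.275°.
n = sin 41.275° / sin 30° = 0.6597 / 0.5000 = 1.3193.

1.319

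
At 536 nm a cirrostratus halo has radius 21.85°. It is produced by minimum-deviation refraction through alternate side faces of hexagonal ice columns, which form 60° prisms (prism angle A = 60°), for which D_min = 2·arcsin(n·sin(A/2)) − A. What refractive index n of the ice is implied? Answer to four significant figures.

Rearranging: n = sin((D_min + A)/2) / sin(A/2).
(D_min + A)/2 = (21.85° + 60°)/2 = 40.925°.
n = sin 40.925° / sin 30° = 0.6551 / 0.5000 = 1.3101.

1.310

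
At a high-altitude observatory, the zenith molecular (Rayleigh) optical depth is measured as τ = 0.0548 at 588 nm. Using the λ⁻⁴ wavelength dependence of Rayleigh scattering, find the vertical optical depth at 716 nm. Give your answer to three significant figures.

τ(716 nm) = τ(588 nm) × (588/716)⁴ = 0.0548 × (0.8212)⁴ = 0.0548 × 0.4548 = 0.0249.

0.0249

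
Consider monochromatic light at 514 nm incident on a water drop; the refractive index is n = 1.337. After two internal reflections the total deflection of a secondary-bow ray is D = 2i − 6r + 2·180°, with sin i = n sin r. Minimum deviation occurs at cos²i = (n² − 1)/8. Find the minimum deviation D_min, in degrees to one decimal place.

231.9°

cos²i = (1.78757 − 1)/8 = 0.09845; i = arccos(0.31376) = 71.714°.
sin r = sin 71.714°/1.337 = 0.71017; r = 45.249°.
D_min = 2·71.714° − 6·45.249° + 360° = 231.934°.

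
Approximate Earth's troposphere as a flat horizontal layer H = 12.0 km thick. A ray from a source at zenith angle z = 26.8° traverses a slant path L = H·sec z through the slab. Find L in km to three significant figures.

13.4 km

sec z = 1/cos 26.8° = 1.1203.
L = 12.0 × 1.1203 = 13.444 km.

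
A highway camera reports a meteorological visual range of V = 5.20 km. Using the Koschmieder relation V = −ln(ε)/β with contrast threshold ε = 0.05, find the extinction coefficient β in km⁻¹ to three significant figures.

0.576 km⁻¹

β = −ln(0.05) / V = 2.996 / 5.20 = 0.5761 km⁻¹.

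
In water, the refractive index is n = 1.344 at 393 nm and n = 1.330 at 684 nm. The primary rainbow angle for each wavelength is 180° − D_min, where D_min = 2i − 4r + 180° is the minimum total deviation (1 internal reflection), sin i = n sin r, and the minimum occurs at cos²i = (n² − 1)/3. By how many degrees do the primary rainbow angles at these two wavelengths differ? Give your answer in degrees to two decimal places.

At 393 nm (n = 1.344): cos²i = 0.26878 → i = 58.772°, r = 39.512°, D_min = 139.495°, rainbow angle = 40.505°.
At 684 nm (n = 1.330): cos²i = 0.25630 → i = 59.585°, r = 40.422°, D_min = 137.484°, rainbow angle = 42.516°.
Angular width = |40.505° − 42.516°| = 2.011°.

2.01°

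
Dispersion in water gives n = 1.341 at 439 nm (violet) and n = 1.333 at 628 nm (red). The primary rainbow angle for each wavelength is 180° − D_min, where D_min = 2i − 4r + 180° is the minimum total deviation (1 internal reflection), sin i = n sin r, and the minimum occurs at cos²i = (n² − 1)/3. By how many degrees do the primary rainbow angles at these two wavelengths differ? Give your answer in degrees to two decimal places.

1.15°

At 439 nm (n = 1.341): cos²i = 0.26609 → i = 58.946°, r = 39.705°, D_min = 139.071°, rainbow angle = 40.929°.
At 628 nm (n = 1.333): cos²i = 0.25896 → i = 59.410°, r = 40.225°, D_min = 137.922°, rainbow angle = 42.078°.
Angular width = |40.929° − 42.078°| = 1.149°.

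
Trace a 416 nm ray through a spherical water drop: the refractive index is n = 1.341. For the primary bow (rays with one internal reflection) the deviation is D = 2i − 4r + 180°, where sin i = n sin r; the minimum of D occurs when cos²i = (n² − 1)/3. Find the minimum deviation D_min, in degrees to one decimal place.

cos²i = (1.79828 − 1)/3 = 0.26609; i = arccos(0.51584) = 58.946°.
sin r = sin 58.946°/1.341 = 0.63884; r = 39.705°.
D_min = 2·58.946° − 4·39.705° + 180° = 139.071°.

139.1°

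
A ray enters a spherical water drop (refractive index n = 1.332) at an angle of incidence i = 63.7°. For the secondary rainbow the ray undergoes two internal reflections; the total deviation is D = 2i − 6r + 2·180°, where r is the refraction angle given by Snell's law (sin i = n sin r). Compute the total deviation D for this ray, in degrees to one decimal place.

sin r = sin 63.7° / 1.332 = 0.8965/1.332 = 0.6730; r = 42.30°.
D = 2·63.7° − 6·42.30° + 2·180° = 127.40° − 253.81° + 360° = 233.59°.

233.6°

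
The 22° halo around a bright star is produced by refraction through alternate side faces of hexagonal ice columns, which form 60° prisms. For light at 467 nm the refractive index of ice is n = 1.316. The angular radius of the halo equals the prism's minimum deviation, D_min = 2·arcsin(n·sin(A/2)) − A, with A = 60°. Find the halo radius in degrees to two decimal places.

22.30°

n·sin(A/2) = 1.316 × sin 30° = 1.316 × 0.5000 = 0.6580.
D_min = 2·arcsin(0.6580) − 60° = 2 × 41.148° − 60° = 22.295°.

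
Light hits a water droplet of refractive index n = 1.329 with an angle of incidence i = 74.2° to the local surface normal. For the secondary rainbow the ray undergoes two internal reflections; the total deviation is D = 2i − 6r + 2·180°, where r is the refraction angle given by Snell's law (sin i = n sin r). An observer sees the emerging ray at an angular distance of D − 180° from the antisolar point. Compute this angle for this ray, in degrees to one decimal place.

50.1°

sin r = sin 74.2° / 1.329 = 0.9622/1.329 = 0.7240; r = 46.39°.
D = 2·74.2° − 6·46.39° + 2·180° = 148.40° − 278.32° + 360° = 230.08°.
Angle from antisolar point = D − 180° = 50.08°.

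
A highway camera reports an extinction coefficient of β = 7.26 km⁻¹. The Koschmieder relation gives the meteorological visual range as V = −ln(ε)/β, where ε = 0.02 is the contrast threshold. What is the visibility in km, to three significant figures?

0.539 km

V = −ln(0.02) / 7.26 = 3.912 / 7.26 = 0.5388 km.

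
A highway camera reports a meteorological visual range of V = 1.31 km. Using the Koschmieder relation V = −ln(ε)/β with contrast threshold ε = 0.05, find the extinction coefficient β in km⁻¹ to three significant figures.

2.29 km⁻¹

β = −ln(0.05) / V = 2.996 / 1.31 = 2.2868 km⁻¹.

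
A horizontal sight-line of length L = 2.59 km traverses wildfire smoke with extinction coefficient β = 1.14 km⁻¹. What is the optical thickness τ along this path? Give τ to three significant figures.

τ = β·L = 1.14 × 2.59 = 2.9526.

2.95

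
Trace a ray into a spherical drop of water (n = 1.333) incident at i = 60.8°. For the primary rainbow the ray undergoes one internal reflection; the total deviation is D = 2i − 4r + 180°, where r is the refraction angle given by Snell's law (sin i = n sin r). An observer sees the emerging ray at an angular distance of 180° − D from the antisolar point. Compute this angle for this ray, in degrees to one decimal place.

42.0°

sin r = sin 60.8° / 1.333 = 0.8729/1.333 = 0.6549; r = 40.91°.
D = 2·60.8° − 4·40.91° + 180° = 121.60° − 163.63° + 180° = 137.97°.
Angle from antisolar point = 180° − D = 42.03°.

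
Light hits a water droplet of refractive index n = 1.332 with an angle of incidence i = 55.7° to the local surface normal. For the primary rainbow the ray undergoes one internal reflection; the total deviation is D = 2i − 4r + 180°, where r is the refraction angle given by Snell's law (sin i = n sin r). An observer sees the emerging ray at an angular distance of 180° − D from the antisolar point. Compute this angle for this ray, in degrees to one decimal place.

41.9°

sin r = sin 55.7° / 1.332 = 0.8261/1.332 = 0.6202; r = 38.33°.
D = 2·55.7° − 4·38.33° + 180° = 111.40° − 153.32° + 180° = 138.08°.
Angle from antisolar point = 180° − D = 41.92°.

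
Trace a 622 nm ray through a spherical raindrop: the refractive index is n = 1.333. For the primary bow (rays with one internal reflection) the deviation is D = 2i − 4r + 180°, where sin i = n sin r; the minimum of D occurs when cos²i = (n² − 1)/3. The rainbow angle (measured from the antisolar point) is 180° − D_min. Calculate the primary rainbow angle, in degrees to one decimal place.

42.1°

cos²i = (1.77689 − 1)/3 = 0.25896; i = arccos(0.50888) = 59.410°.
sin r = sin 59.410°/1.333 = 0.64579; r = 40.225°.
D_min = 2·59.410° − 4·40.225° + 180° = 137.922°.
Rainbow angle = 180° − D_min = 42.078°.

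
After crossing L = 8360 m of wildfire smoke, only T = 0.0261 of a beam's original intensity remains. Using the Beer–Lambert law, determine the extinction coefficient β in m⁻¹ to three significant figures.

0.000436 m⁻¹

Beer–Lambert: T = exp(−βL) ⇒ β = −ln(T)/L = −ln(0.0261)/8360 = 3.6458/8360 = 0.0004361 m⁻¹.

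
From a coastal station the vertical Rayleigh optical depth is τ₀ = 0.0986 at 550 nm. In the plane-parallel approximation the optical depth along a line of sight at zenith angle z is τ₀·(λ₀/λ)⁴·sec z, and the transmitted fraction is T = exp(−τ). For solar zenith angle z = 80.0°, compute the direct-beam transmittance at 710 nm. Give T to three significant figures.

sec 80.0° = 5.7588.
τ = 0.0986 × (550/710)⁴ × 5.7588 = 0.0986 × 0.3601 × 5.7588 = 0.2045.
T = exp(−0.2045) = 0.8151.

0.815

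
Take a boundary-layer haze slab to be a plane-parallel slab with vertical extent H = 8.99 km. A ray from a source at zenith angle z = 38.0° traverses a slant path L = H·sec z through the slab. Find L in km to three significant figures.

11.4 km

sec z = 1/cos 38.0° = 1.2690.
L = 8.99 × 1.2690 = 11.408 km.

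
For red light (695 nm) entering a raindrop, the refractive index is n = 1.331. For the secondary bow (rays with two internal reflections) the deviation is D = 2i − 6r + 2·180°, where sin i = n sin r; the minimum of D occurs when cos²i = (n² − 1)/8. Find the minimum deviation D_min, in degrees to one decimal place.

cos²i = (1.77156 − 1)/8 = 0.09645; i = arccos(0.31056) = 71.907°.
sin r = sin 71.907°/1.331 = 0.71417; r = 45.575°.
D_min = 2·71.907° − 6·45.575° + 360° = 230.365°.

230.4°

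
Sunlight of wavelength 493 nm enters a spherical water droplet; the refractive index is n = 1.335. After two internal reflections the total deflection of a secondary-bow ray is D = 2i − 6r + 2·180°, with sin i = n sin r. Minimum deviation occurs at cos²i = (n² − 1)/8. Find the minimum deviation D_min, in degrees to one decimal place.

231.4°

cos²i = (1.78222 − 1)/8 = 0.09778; i = arccos(0.31269) = 71.778°.
sin r = sin 71.778°/1.335 = 0.71150; r = 45.357°.
D_min = 2·71.778° − 6·45.357° + 360° = 231.414°.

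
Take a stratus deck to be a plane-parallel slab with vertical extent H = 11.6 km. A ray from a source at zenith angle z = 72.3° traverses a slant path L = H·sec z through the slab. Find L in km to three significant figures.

38.2 km

sec z = 1/cos 72.3° = 3.2891.
L = 11.6 × 3.2891 = 38.154 km.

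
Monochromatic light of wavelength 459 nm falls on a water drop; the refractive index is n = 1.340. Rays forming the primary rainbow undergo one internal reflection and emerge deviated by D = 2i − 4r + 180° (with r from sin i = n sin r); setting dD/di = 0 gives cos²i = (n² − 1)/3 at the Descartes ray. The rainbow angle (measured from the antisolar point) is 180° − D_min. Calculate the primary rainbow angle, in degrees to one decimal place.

cos²i = (1.79560 − 1)/3 = 0.26520; i = arccos(0.51498) = 59.004°.
sin r = sin 59.004°/1.340 = 0.63971; r = 39.770°.
D_min = 2·59.004° − 4·39.770° + 180° = 138.929°.
Rainbow angle = 180° − D_min = 41.071°.

41.1°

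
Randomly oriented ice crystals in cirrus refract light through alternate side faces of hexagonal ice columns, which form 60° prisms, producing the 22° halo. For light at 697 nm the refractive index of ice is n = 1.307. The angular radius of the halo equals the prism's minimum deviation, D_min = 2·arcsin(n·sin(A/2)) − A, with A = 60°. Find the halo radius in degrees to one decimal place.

21.6°

n·sin(A/2) = 1.307 × sin 30° = 1.307 × 0.5000 = 0.6535.
D_min = 2·arcsin(0.6535) − 60° = 2 × 40.806° − 60° = 21.612°.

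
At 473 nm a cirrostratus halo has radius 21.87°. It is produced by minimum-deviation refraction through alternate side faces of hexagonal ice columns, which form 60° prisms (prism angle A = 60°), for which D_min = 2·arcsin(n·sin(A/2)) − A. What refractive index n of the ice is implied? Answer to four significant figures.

1.310

Rearranging: n = sin((D_min + A)/2) / sin(A/2).
(D_min + A)/2 = (21.87° + 60°)/2 = 40.935°.
n = sin 40.935° / sin 30° = 0.6552 / 0.5000 = 1.3104.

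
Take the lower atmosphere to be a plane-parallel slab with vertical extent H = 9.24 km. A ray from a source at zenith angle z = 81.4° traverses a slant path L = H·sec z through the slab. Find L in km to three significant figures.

61.8 km

sec z = 1/cos 81.4° = 6.6874.
L = 9.24 × 6.6874 = 61.791 km.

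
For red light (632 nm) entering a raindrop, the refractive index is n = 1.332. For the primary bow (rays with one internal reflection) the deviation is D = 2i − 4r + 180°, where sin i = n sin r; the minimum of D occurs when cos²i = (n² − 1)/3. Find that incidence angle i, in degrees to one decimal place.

59.5°

cos²i = (1.332² − 1)/3 = (1.77422 − 1)/3 = 0.25807.
cos i = 0.50801, so i = 59.469°.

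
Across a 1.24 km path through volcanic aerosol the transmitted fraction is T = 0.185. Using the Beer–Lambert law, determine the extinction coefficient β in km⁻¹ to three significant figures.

Beer–Lambert: T = exp(−βL) ⇒ β = −ln(T)/L = −ln(0.185)/1.24 = 1.6874/1.24 = 1.361 km⁻¹.

1.36 km⁻¹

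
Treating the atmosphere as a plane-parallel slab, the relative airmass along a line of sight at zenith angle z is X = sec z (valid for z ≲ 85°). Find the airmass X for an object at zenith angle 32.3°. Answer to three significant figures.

X = sec z = 1/cos 32.3° = 1/0.8453 = 1.1831.

1.18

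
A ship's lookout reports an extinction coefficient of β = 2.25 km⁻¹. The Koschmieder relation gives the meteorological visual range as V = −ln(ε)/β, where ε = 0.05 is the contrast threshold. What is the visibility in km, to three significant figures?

1.33 km

V = −ln(0.05) / 2.25 = 2.996 / 2.25 = 1.3314 km.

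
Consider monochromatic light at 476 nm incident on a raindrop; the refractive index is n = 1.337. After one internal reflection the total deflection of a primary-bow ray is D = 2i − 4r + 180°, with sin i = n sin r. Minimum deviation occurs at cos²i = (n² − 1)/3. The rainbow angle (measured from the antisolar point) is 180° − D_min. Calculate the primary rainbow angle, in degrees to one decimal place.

cos²i = (1.78757 − 1)/3 = 0.26252; i = arccos(0.51237) = 59.178°.
sin r = sin 59.178°/1.337 = 0.64231; r = 39.964°.
D_min = 2·59.178° − 4·39.964° + 180° = 138.500°.
Rainbow angle = 180° − D_min = 41.500°.

41.5°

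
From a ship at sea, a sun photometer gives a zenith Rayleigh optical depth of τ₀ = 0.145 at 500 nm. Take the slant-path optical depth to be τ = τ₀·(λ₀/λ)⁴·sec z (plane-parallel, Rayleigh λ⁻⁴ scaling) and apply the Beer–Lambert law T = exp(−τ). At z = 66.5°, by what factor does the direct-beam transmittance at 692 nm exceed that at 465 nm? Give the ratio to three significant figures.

Airmass: sec 66.5° = 2.5078.
τ(692 nm) = 0.145 × (500/692)⁴ × 2.5078 = 0.145 × 0.2726 × 2.5078 = 0.0991.
τ(465 nm) = 0.145 × (500/465)⁴ × 2.5078 = 0.145 × 1.3368 × 2.5078 = 0.4861.
T(692)/T(465) = exp(τ_B − τ_A) = exp(0.3870) = 1.4726.

1.47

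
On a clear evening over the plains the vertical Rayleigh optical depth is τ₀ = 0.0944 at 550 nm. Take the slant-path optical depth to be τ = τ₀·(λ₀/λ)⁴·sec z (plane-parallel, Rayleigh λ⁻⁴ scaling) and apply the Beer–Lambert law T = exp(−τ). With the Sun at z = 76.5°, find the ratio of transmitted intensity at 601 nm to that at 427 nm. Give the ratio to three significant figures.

Airmass: sec 76.5° = 4.2837.
τ(601 nm) = 0.0944 × (550/601)⁴ × 4.2837 = 0.0944 × 0.7014 × 4.2837 = 0.2836.
τ(427 nm) = 0.0944 × (550/427)⁴ × 4.2837 = 0.0944 × 2.7526 × 4.2837 = 1.1131.
T(601)/T(427) = exp(τ_B − τ_A) = exp(0.8295) = 2.2921.

2.29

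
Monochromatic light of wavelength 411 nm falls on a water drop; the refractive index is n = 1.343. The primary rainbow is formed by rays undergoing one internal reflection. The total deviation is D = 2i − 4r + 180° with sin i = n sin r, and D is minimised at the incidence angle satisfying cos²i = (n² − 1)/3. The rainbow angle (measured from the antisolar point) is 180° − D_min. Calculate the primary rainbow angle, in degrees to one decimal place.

cos²i = (1.80365 − 1)/3 = 0.26788; i = arccos(0.51757) = 58.830°.
sin r = sin 58.830°/1.343 = 0.63711; r = 39.577°.
D_min = 2·58.830° − 4·39.577° + 180° = 139.354°.
Rainbow angle = 180° − D_min = 40.646°.

40.6°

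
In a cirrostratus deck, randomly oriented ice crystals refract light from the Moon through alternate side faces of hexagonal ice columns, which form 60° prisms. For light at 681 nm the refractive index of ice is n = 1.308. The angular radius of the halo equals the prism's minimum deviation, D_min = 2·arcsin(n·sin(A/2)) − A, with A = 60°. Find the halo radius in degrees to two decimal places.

21.69°

n·sin(A/2) = 1.308 × sin 30° = 1.308 × 0.5000 = 0.6540.
D_min = 2·arcsin(0.6540) − 60° = 2 × 40.844° − 60° = 21.688°.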